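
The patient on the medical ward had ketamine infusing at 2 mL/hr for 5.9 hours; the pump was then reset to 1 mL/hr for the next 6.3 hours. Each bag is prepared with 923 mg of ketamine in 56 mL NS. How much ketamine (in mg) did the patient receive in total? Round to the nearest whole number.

298 mg

Concentration = 923 mg ÷ 56 mL = 16.48214 mg/mL
Stage 1: 2 mL/hr × 5.9 hr = 11.8 mL → 11.8 mL × 16.48214 mg/mL = 194.4893 mg
Stage 2: 1 mL/hr × 6.3 hr = 6.3 mL → 6.3 mL × 16.48214 mg/mL = 103.8375 mg
Total = 194.4893 + 103.8375 = 298.3268 mg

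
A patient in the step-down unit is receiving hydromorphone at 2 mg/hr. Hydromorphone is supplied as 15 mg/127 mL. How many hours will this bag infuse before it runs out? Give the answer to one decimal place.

Concentration = 15 mg ÷ 127 mL = 0.1181102 mg/mL
Rate = 2 mg/hr ÷ 0.1181102 mg/mL = 16.93333 mL/hr
Duration = 127 mL ÷ 16.93333 mL/hr = 7.5 hr

7.5 hours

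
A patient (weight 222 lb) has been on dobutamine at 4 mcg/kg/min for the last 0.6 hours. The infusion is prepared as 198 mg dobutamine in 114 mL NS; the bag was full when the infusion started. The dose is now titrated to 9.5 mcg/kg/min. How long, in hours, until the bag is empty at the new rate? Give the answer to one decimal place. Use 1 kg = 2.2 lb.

Initial rate:
Weight = 222 lb ÷ 2.2 lb/kg = 100.9091 kg
Dose = 4 mcg/kg/min × 100.9091 kg = 403.6364 mcg/min
403.6364 mcg/min × 60 min/hr = 24218.18 mcg/hr
Concentration = 198 mg ÷ 114 mL = 1.736842 mg/mL = 1736.842 mcg/mL
Rate = 24218.18 mcg/hr ÷ 1736.842 mcg/mL = 13.9438 mL/hr
Volume infused so far = 13.9438 mL/hr × 0.6 hr = 8.366281 mL
Volume remaining = 114 − 8.366281 = 105.6337 mL
New rate:
Dose = 9.5 mcg/kg/min × 100.9091 kg = 958.6364 mcg/min
958.6364 mcg/min × 60 min/hr = 57518.18 mcg/hr
Rate = 57518.18 mcg/hr ÷ 1736.842 mcg/mL = 33.11653 mL/hr
Time remaining = 105.6337 mL ÷ 33.11653 mL/hr = 3.189758 hr

3.2 hours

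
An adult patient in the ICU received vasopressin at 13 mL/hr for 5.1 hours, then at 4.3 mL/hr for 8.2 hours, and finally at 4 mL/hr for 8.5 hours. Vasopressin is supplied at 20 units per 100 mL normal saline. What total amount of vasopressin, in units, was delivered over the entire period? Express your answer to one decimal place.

Concentration = 20 units ÷ 100 mL = 0.2 units/mL
Stage 1: 13 mL/hr × 5.1 hr = 66.3 mL → 66.3 mL × 0.2 units/mL = 13.26 units
Stage 2: 4.3 mL/hr × 8.2 hr = 35.26 mL → 35.26 mL × 0.2 units/mL = 7.052 units
Stage 3: 4 mL/hr × 8.5 hr = 34 mL → 34 mL × 0.2 units/mL = 6.8 units
Total = 13.26 + 7.052 + 6.8 = 27.112 units

27.1 units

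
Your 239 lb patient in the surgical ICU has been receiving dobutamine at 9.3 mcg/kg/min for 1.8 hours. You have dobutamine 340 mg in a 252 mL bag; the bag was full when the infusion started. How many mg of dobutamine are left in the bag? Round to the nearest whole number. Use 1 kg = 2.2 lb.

231 mg

Weight = 239 lb ÷ 2.2 lb/kg = 108.6364 kg
Dose = 9.3 mcg/kg/min × 108.6364 kg = 1010.318 mcg/min
1010.318 mcg/min × 60 min/hr = 60619.09 mcg/hr
Concentration = 340 mg ÷ 252 mL = 1.349206 mg/mL = 1349.206 mcg/mL
Rate = 60619.09 mcg/hr ÷ 1349.206 mcg/mL = 44.92944 mL/hr
Volume infused = 44.92944 mL/hr × 1.8 hr = 80.873 mL
Volume remaining = 252 − 80.873 = 171.127 mL
Drug remaining = 171.127 mL × 1349.206 mcg/mL = 230885.6 mcg = 230.8856 mg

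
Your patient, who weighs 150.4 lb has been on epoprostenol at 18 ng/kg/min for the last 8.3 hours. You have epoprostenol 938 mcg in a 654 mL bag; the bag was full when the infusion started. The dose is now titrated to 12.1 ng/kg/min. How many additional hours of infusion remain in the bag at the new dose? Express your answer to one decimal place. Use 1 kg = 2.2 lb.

Initial rate:
Weight = 150.4 lb ÷ 2.2 lb/kg = 68.36364 kg
Dose = 18 ng/kg/min × 68.36364 kg = 1230.545 ng/min
1230.545 ng/min × 60 min/hr = 73832.73 ng/hr
Concentration = 938 mcg ÷ 654 mL = 1.434251 mcg/mL = 1434.251 ng/mL
Rate = 73832.73 ng/hr ÷ 1434.251 ng/mL = 51.47826 mL/hr
Volume infused so far = 51.47826 mL/hr × 8.3 hr = 427.2695 mL
Volume remaining = 654 − 427.2695 = 226.7305 mL
New rate:
Dose = 12.1 ng/kg/min × 68.36364 kg = 827.2 ng/min
827.2 ng/min × 60 min/hr = 49632 ng/hr
Rate = 49632 ng/hr ÷ 1434.251 ng/mL = 34.60483 mL/hr
Time remaining = 226.7305 mL ÷ 34.60483 mL/hr = 6.55199 hr

6.6 hours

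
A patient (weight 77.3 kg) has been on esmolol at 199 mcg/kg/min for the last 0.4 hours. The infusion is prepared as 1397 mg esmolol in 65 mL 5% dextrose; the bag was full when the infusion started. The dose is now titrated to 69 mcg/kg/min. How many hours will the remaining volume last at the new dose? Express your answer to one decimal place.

Initial rate:
Dose = 199 mcg/kg/min × 77.3 kg = 15382.7 mcg/min
15382.7 mcg/min × 60 min/hr = 922962 mcg/hr
Concentration = 1397 mg ÷ 65 mL = 21.49231 mg/mL = 21492.31 mcg/mL
Rate = 922962 mcg/hr ÷ 21492.31 mcg/mL = 42.94383 mL/hr
Volume infused so far = 42.94383 mL/hr × 0.4 hr = 17.17753 mL
Volume remaining = 65 − 17.17753 = 47.82247 mL
New rate:
Dose = 69 mcg/kg/min × 77.3 kg = 5333.7 mcg/min
5333.7 mcg/min × 60 min/hr = 320022 mcg/hr
Rate = 320022 mcg/hr ÷ 21492.31 mcg/mL = 14.89007 mL/hr
Time remaining = 47.82247 mL ÷ 14.89007 mL/hr = 3.211702 hr

3.2 hours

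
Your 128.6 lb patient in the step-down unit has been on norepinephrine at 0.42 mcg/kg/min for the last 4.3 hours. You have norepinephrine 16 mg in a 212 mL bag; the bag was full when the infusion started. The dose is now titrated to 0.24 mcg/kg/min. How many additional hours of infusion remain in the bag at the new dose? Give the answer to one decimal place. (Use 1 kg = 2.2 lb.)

11.5 hours

Initial rate:
Weight = 128.6 lb ÷ 2.2 lb/kg = 58.45455 kg
Dose = 0.42 mcg/kg/min × 58.45455 kg = 24.55091 mcg/min
24.55091 mcg/min × 60 min/hr = 1473.055 mcg/hr
Concentration = 16 mg ÷ 212 mL = 0.0754717 mg/mL = 75.4717 mcg/mL
Rate = 1473.055 mcg/hr ÷ 75.4717 mcg/mL = 19.51797 mL/hr
Volume infused so far = 19.51797 mL/hr × 4.3 hr = 83.92728 mL
Volume remaining = 212 − 83.92728 = 128.0727 mL
New rate:
Dose = 0.24 mcg/kg/min × 58.45455 kg = 14.02909 mcg/min
14.02909 mcg/min × 60 min/hr = 841.7455 mcg/hr
Rate = 841.7455 mcg/hr ÷ 75.4717 mcg/mL = 11.15313 mL/hr
Time remaining = 128.0727 mL ÷ 11.15313 mL/hr = 11.48312 hr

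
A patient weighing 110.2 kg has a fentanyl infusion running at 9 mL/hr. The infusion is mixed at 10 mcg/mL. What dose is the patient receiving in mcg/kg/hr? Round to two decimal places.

Drug rate = 9 mL/hr × 10 mcg/mL = 90 mcg/hr
90 mcg/hr ÷ 110.2 kg = 0.8166969 mcg/kg/hr

0.82 mcg/kg/hr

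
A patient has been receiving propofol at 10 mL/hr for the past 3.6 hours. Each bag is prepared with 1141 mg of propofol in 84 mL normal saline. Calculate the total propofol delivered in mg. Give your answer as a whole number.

Concentration = 1141 mg ÷ 84 mL = 13.58333 mg/mL = 13583.33 mcg/mL
Drug rate = 10 mL/hr × 13583.33 mcg/mL = 135833.3 mcg/hr
Total = 135833.3 mcg/hr × 3.6 hr = 489000 mcg = 489 mg

489 mg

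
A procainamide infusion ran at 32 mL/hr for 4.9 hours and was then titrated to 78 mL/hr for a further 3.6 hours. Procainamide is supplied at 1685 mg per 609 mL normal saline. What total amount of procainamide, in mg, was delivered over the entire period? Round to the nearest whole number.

Concentration = 1685 mg ÷ 609 mL = 2.766831 mg/mL
Stage 1: 32 mL/hr × 4.9 hr = 156.8 mL → 156.8 mL × 2.766831 mg/mL = 433.8391 mg
Stage 2: 78 mL/hr × 3.6 hr = 280.8 mL → 280.8 mL × 2.766831 mg/mL = 776.9261 mg
Total = 433.8391 + 776.9261 = 1210.765 mg

1211 mg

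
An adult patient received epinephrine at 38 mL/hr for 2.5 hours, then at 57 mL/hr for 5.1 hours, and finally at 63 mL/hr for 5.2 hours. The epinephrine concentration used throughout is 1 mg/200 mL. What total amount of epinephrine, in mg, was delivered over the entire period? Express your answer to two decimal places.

3.57 mg

Concentration = 1 mg ÷ 200 mL = 0.005 mg/mL
Stage 1: 38 mL/hr × 2.5 hr = 95 mL → 95 mL × 0.005 mg/mL = 0.475 mg
Stage 2: 57 mL/hr × 5.1 hr = 290.7 mL → 290.7 mL × 0.005 mg/mL = 1.4535 mg
Stage 3: 63 mL/hr × 5.2 hr = 327.6 mL → 327.6 mL × 0.005 mg/mL = 1.638 mg
Total = 0.475 + 1.4535 + 1.638 = 3.5665 mg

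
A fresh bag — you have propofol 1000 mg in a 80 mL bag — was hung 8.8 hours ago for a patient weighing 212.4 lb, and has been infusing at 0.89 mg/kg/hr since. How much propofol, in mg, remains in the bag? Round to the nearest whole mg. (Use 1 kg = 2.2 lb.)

Weight = 212.4 lb ÷ 2.2 lb/kg = 96.54545 kg
Dose = 0.89 mg/kg/hr × 96.54545 kg = 85.92545 mg/hr
Concentration = 1000 mg ÷ 80 mL = 12.5 mg/mL
Rate = 85.92545 mg/hr ÷ 12.5 mg/mL = 6.874036 mL/hr
Volume infused = 6.874036 mL/hr × 8.8 hr = 60.49152 mL
Volume remaining = 80 − 60.49152 = 19.50848 mL
Drug remaining = 19.50848 mL × 12.5 mg/mL = 243.856 mg

244 mg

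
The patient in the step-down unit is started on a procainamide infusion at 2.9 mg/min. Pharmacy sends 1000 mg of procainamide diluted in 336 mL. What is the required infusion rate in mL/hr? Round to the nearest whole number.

58 mL/hr

2.9 mg/min × 60 min/hr = 174 mg/hr
Concentration = 1000 mg ÷ 336 mL = 2.97619 mg/mL
Rate = 174 mg/hr ÷ 2.97619 mg/mL = 58.464 mL/hr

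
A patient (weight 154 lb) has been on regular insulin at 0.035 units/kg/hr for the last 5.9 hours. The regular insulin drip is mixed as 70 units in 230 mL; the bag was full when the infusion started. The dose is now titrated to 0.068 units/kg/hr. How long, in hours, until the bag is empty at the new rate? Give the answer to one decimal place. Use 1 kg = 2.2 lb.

11.7 hours

Initial rate:
Weight = 154 lb ÷ 2.2 lb/kg = 70 kg
Dose = 0.035 units/kg/hr × 70 kg = 2.45 units/hr
Concentration = 70 units ÷ 230 mL = 0.3043478 units/mL
Rate = 2.45 units/hr ÷ 0.3043478 units/mL = 8.05 mL/hr
Volume infused so far = 8.05 mL/hr × 5.9 hr = 47.495 mL
Volume remaining = 230 − 47.495 = 182.505 mL
New rate:
Dose = 0.068 units/kg/hr × 70 kg = 4.76 units/hr
Rate = 4.76 units/hr ÷ 0.3043478 units/mL = 15.64 mL/hr
Time remaining = 182.505 mL ÷ 15.64 mL/hr = 11.66912 hr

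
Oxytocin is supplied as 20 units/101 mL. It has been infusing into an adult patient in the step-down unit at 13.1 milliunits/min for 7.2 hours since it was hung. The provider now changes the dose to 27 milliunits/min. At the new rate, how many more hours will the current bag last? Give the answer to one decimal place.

Initial rate:
13.1 milliunits/min × 60 min/hr = 786 milliunits/hr
Concentration = 20 units ÷ 101 mL = 0.1980198 units/mL = 198.0198 milliunits/mL
Rate = 786 milliunits/hr ÷ 198.0198 milliunits/mL = 3.9693 mL/hr
Volume infused so far = 3.9693 mL/hr × 7.2 hr = 28.57896 mL
Volume remaining = 101 − 28.57896 = 72.42104 mL
New rate:
27 milliunits/min × 60 min/hr = 1620 milliunits/hr
Rate = 1620 milliunits/hr ÷ 198.0198 milliunits/mL = 8.181 mL/hr
Time remaining = 72.42104 mL ÷ 8.181 mL/hr = 8.852346 hr

8.9 hours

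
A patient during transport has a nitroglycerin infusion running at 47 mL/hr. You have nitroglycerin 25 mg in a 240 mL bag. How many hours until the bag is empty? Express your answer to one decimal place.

Duration = 240 mL ÷ 47 mL/hr = 5.106383 hr

5.1 hours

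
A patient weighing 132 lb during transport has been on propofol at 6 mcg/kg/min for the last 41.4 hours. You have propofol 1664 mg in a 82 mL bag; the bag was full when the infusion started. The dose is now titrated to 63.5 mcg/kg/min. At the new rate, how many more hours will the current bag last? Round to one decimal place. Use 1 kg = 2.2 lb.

Initial rate:
Weight = 132 lb ÷ 2.2 lb/kg = 60 kg
Dose = 6 mcg/kg/min × 60 kg = 360 mcg/min
360 mcg/min × 60 min/hr = 21600 mcg/hr
Concentration = 1664 mg ÷ 82 mL = 20.29268 mg/mL = 20292.68 mcg/mL
Rate = 21600 mcg/hr ÷ 20292.68 mcg/mL = 1.064423 mL/hr
Volume infused so far = 1.064423 mL/hr × 41.4 hr = 44.06712 mL
Volume remaining = 82 − 44.06712 = 37.93288 mL
New rate:
Dose = 63.5 mcg/kg/min × 60 kg = 3810 mcg/min
3810 mcg/min × 60 min/hr = 228600 mcg/hr
Rate = 228600 mcg/hr ÷ 20292.68 mcg/mL = 11.26514 mL/hr
Time remaining = 37.93288 mL ÷ 11.26514 mL/hr = 3.367279 hr

3.4 hours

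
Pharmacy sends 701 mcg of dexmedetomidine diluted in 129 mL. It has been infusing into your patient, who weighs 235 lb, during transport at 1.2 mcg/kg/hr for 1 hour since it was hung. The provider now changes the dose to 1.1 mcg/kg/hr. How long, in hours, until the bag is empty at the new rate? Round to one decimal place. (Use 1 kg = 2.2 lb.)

4.9 hours

Initial rate:
Weight = 235 lb ÷ 2.2 lb/kg = 106.8182 kg
Dose = 1.2 mcg/kg/hr × 106.8182 kg = 128.1818 mcg/hr
Concentration = 701 mcg ÷ 129 mL = 5.434109 mcg/mL
Rate = 128.1818 mcg/hr ÷ 5.434109 mcg/mL = 23.58838 mL/hr
Volume infused so far = 23.58838 mL/hr × 1 hr = 23.58838 mL
Volume remaining = 129 − 23.58838 = 105.4116 mL
New rate:
Dose = 1.1 mcg/kg/hr × 106.8182 kg = 117.5 mcg/hr
Rate = 117.5 mcg/hr ÷ 5.434109 mcg/mL = 21.62268 mL/hr
Time remaining = 105.4116 mL ÷ 21.62268 mL/hr = 4.875048 hr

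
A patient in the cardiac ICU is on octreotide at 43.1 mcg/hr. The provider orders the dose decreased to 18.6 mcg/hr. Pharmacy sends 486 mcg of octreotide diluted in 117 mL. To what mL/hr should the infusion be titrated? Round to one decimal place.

Concentration = 486 mcg ÷ 117 mL = 4.153846 mcg/mL
Rate = 18.6 mcg/hr ÷ 4.153846 mcg/mL = 4.477778 mL/hr

4.5 mL/hr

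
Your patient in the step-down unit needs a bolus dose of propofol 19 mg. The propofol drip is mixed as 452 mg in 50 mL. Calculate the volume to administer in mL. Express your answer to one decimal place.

2.1 mL

Concentration = 452 mg ÷ 50 mL = 9.04 mg/mL
Volume = 19 mg ÷ 9.04 mg/mL = 2.10177 mL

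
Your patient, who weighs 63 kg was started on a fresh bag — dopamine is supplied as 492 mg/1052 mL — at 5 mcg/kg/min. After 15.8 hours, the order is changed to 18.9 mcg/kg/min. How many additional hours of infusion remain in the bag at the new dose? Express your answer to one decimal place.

2.7 hours

Initial rate:
Dose = 5 mcg/kg/min × 63 kg = 315 mcg/min
315 mcg/min × 60 min/hr = 18900 mcg/hr
Concentration = 492 mg ÷ 1052 mL = 0.4676806 mg/mL = 467.6806 mcg/mL
Rate = 18900 mcg/hr ÷ 467.6806 mcg/mL = 40.4122 mL/hr
Volume infused so far = 40.4122 mL/hr × 15.8 hr = 638.5127 mL
Volume remaining = 1052 − 638.5127 = 413.4873 mL
New rate:
Dose = 18.9 mcg/kg/min × 63 kg = 1190.7 mcg/min
1190.7 mcg/min × 60 min/hr = 71442 mcg/hr
Rate = 71442 mcg/hr ÷ 467.6806 mcg/mL = 152.7581 mL/hr
Time remaining = 413.4873 mL ÷ 152.7581 mL/hr = 2.706811 hr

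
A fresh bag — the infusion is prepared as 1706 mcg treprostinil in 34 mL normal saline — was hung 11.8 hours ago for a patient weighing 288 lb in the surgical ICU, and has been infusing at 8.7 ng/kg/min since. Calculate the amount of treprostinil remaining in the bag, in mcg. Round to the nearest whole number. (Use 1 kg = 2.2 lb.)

900 mcg

Weight = 288 lb ÷ 2.2 lb/kg = 130.9091 kg
Dose = 8.7 ng/kg/min × 130.9091 kg = 1138.909 ng/min
1138.909 ng/min × 60 min/hr = 68334.55 ng/hr
Concentration = 1706 mcg ÷ 34 mL = 50.17647 mcg/mL = 50176.47 ng/mL
Rate = 68334.55 ng/hr ÷ 50176.47 ng/mL = 1.361884 mL/hr
Volume infused = 1.361884 mL/hr × 11.8 hr = 16.07023 mL
Volume remaining = 34 − 16.07023 = 17.92977 mL
Drug remaining = 17.92977 mL × 50176.47 ng/mL = 899652.4 ng = 899.6524 mcg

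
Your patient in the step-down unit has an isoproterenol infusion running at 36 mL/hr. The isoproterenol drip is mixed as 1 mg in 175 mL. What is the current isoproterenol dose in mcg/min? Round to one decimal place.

3.4 mcg/min

Concentration = 1 mg ÷ 175 mL = 0.005714286 mg/mL = 5.714286 mcg/mL
Drug rate = 36 mL/hr × 5.714286 mcg/mL = 205.7143 mcg/hr
205.7143 mcg/hr ÷ 60 min/hr = 3.428571 mcg/min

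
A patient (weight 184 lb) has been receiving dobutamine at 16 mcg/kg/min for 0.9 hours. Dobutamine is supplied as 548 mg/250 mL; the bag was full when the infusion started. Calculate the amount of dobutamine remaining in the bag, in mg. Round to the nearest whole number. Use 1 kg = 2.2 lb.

476 mg

Weight = 184 lb ÷ 2.2 lb/kg = 83.63636 kg
Dose = 16 mcg/kg/min × 83.63636 kg = 1338.182 mcg/min
1338.182 mcg/min × 60 min/hr = 80290.91 mcg/hr
Concentration = 548 mg ÷ 250 mL = 2.192 mg/mL = 2192 mcg/mL
Rate = 80290.91 mcg/hr ÷ 2192 mcg/mL = 36.62906 mL/hr
Volume infused = 36.62906 mL/hr × 0.9 hr = 32.96616 mL
Volume remaining = 250 − 32.96616 = 217.0338 mL
Drug remaining = 217.0338 mL × 2192 mcg/mL = 475738.2 mcg = 475.7382 mg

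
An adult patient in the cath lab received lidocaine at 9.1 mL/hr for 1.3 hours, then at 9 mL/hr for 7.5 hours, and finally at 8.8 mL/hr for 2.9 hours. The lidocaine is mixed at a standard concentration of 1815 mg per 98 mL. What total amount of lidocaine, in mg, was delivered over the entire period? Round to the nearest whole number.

1942 mg

Concentration = 1815 mg ÷ 98 mL = 18.52041 mg/mL
Stage 1: 9.1 mL/hr × 1.3 hr = 11.83 mL → 11.83 mL × 18.52041 mg/mL = 219.0964 mg
Stage 2: 9 mL/hr × 7.5 hr = 67.5 mL → 67.5 mL × 18.52041 mg/mL = 1250.128 mg
Stage 3: 8.8 mL/hr × 2.9 hr = 25.52 mL → 25.52 mL × 18.52041 mg/mL = 472.6408 mg
Total = 219.0964 + 1250.128 + 472.6408 = 1941.865 mg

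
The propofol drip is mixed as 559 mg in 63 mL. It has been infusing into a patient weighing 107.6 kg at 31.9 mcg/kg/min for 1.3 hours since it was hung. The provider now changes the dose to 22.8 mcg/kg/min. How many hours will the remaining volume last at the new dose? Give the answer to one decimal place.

2.0 hours

Initial rate:
Dose = 31.9 mcg/kg/min × 107.6 kg = 3432.44 mcg/min
3432.44 mcg/min × 60 min/hr = 205946.4 mcg/hr
Concentration = 559 mg ÷ 63 mL = 8.873016 mg/mL = 8873.016 mcg/mL
Rate = 205946.4 mcg/hr ÷ 8873.016 mcg/mL = 23.21042 mL/hr
Volume infused so far = 23.21042 mL/hr × 1.3 hr = 30.17354 mL
Volume remaining = 63 − 30.17354 = 32.82646 mL
New rate:
Dose = 22.8 mcg/kg/min × 107.6 kg = 2453.28 mcg/min
2453.28 mcg/min × 60 min/hr = 147196.8 mcg/hr
Rate = 147196.8 mcg/hr ÷ 8873.016 mcg/mL = 16.58926 mL/hr
Time remaining = 32.82646 mL ÷ 16.58926 mL/hr = 1.978777 hr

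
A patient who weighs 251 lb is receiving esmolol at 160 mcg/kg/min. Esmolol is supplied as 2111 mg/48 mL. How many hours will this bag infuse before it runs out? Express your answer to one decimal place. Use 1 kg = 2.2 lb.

Weight = 251 lb ÷ 2.2 lb/kg = 114.0909 kg
Dose = 160 mcg/kg/min × 114.0909 kg = 18254.55 mcg/min
18254.55 mcg/min × 60 min/hr = 1095273 mcg/hr
Concentration = 2111 mg ÷ 48 mL = 43.97917 mg/mL = 43979.17 mcg/mL
Rate = 1095273 mcg/hr ÷ 43979.17 mcg/mL = 24.90435 mL/hr
Duration = 48 mL ÷ 24.90435 mL/hr = 1.927374 hr

1.9 hours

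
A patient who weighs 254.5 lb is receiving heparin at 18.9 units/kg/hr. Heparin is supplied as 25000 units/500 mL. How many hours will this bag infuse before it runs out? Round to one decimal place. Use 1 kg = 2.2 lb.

11.4 hours

Weight = 254.5 lb ÷ 2.2 lb/kg = 115.6818 kg
Dose = 18.9 units/kg/hr × 115.6818 kg = 2186.386 units/hr
Concentration = 25000 units ÷ 500 mL = 50 units/mL
Rate = 2186.386 units/hr ÷ 50 units/mL = 43.72773 mL/hr
Duration = 500 mL ÷ 43.72773 mL/hr = 11.43439 hr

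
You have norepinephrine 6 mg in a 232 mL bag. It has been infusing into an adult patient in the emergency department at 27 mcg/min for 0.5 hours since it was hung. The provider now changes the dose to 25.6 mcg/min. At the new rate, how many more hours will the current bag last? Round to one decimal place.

Initial rate:
27 mcg/min × 60 min/hr = 1620 mcg/hr
Concentration = 6 mg ÷ 232 mL = 0.02586207 mg/mL = 25.86207 mcg/mL
Rate = 1620 mcg/hr ÷ 25.86207 mcg/mL = 62.64 mL/hr
Volume infused so far = 62.64 mL/hr × 0.5 hr = 31.32 mL
Volume remaining = 232 − 31.32 = 200.68 mL
New rate:
25.6 mcg/min × 60 min/hr = 1536 mcg/hr
Rate = 1536 mcg/hr ÷ 25.86207 mcg/mL = 59.392 mL/hr
Time remaining = 200.68 mL ÷ 59.392 mL/hr = 3.378906 hr

3.4 hours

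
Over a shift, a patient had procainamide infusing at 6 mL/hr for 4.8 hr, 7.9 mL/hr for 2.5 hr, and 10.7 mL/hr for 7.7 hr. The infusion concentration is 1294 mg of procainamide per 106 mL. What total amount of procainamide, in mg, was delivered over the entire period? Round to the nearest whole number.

1598 mg

Concentration = 1294 mg ÷ 106 mL = 12.20755 mg/mL
Stage 1: 6 mL/hr × 4.8 hr = 28.8 mL → 28.8 mL × 12.20755 mg/mL = 351.5774 mg
Stage 2: 7.9 mL/hr × 2.5 hr = 19.75 mL → 19.75 mL × 12.20755 mg/mL = 241.0991 mg
Stage 3: 10.7 mL/hr × 7.7 hr = 82.39 mL → 82.39 mL × 12.20755 mg/mL = 1005.78 mg
Total = 351.5774 + 241.0991 + 1005.78 = 1598.456 mg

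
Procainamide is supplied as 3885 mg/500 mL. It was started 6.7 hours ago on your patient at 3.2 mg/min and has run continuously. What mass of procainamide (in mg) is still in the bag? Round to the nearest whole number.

3.2 mg/min × 60 min/hr = 192 mg/hr
Concentration = 3885 mg ÷ 500 mL = 7.77 mg/mL
Rate = 192 mg/hr ÷ 7.77 mg/mL = 24.71042 mL/hr
Volume infused = 24.71042 mL/hr × 6.7 hr = 165.5598 mL
Volume remaining = 500 − 165.5598 = 334.4402 mL
Drug remaining = 334.4402 mL × 7.77 mg/mL = 2598.6 mg

2599 mg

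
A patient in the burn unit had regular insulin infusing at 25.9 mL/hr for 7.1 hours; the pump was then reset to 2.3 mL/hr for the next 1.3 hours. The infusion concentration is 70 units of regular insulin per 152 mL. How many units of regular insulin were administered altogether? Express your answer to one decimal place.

Concentration = 70 units ÷ 152 mL = 0.4605263 units/mL
Stage 1: 25.9 mL/hr × 7.1 hr = 183.89 mL → 183.89 mL × 0.4605263 units/mL = 84.68618 units
Stage 2: 2.3 mL/hr × 1.3 hr = 2.99 mL → 2.99 mL × 0.4605263 units/mL = 1.376974 units
Total = 84.68618 + 1.376974 = 86.06316 units

86.1 units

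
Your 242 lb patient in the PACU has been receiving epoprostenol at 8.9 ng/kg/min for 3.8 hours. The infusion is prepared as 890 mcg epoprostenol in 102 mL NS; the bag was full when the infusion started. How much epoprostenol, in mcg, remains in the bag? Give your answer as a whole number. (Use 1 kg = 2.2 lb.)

667 mcg

Weight = 242 lb ÷ 2.2 lb/kg = 110 kg
Dose = 8.9 ng/kg/min × 110 kg = 979 ng/min
979 ng/min × 60 min/hr = 58740 ng/hr
Concentration = 890 mcg ÷ 102 mL = 8.72549 mcg/mL = 8725.49 ng/mL
Rate = 58740 ng/hr ÷ 8725.49 ng/mL = 6.732 mL/hr
Volume infused = 6.732 mL/hr × 3.8 hr = 25.5816 mL
Volume remaining = 102 − 25.5816 = 76.4184 mL
Drug remaining = 76.4184 mL × 8725.49 ng/mL = 666788 ng = 666.788 mcg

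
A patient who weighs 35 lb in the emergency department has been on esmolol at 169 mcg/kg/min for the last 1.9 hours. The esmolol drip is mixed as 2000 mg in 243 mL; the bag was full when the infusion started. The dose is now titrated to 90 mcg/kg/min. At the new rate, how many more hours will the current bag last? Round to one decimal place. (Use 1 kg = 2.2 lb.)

19.7 hours

Initial rate:
Weight = 35 lb ÷ 2.2 lb/kg = 15.90909 kg
Dose = 169 mcg/kg/min × 15.90909 kg = 2688.636 mcg/min
2688.636 mcg/min × 60 min/hr = 161318.2 mcg/hr
Concentration = 2000 mg ÷ 243 mL = 8.230453 mg/mL = 8230.453 mcg/mL
Rate = 161318.2 mcg/hr ÷ 8230.453 mcg/mL = 19.60016 mL/hr
Volume infused so far = 19.60016 mL/hr × 1.9 hr = 37.2403 mL
Volume remaining = 243 − 37.2403 = 205.7597 mL
New rate:
Dose = 90 mcg/kg/min × 15.90909 kg = 1431.818 mcg/min
1431.818 mcg/min × 60 min/hr = 85909.09 mcg/hr
Rate = 85909.09 mcg/hr ÷ 8230.453 mcg/mL = 10.43795 mL/hr
Time remaining = 205.7597 mL ÷ 10.43795 mL/hr = 19.71265 hr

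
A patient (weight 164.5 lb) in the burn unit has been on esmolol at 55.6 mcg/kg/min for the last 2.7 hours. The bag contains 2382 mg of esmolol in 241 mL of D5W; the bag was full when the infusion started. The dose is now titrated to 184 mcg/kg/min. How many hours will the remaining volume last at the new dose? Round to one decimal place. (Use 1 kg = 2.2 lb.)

Initial rate:
Weight = 164.5 lb ÷ 2.2 lb/kg = 74.77273 kg
Dose = 55.6 mcg/kg/min × 74.77273 kg = 4157.364 mcg/min
4157.364 mcg/min × 60 min/hr = 249441.8 mcg/hr
Concentration = 2382 mg ÷ 241 mL = 9.883817 mg/mL = 9883.817 mcg/mL
Rate = 249441.8 mcg/hr ÷ 9883.817 mcg/mL = 25.2374 mL/hr
Volume infused so far = 25.2374 mL/hr × 2.7 hr = 68.14097 mL
Volume remaining = 241 − 68.14097 = 172.859 mL
New rate:
Dose = 184 mcg/kg/min × 74.77273 kg = 13758.18 mcg/min
13758.18 mcg/min × 60 min/hr = 825490.9 mcg/hr
Rate = 825490.9 mcg/hr ÷ 9883.817 mcg/mL = 83.51944 mL/hr
Time remaining = 172.859 mL ÷ 83.51944 mL/hr = 2.069686 hr

2.1 hours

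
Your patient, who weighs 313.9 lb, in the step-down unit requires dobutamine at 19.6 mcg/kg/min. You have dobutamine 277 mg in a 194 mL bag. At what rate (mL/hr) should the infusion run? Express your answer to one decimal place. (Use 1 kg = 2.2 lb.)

Weight = 313.9 lb ÷ 2.2 lb/kg = 142.6818 kg
Dose = 19.6 mcg/kg/min × 142.6818 kg = 2796.564 mcg/min
2796.564 mcg/min × 60 min/hr = 167793.8 mcg/hr
Concentration = 277 mg ÷ 194 mL = 1.427835 mg/mL = 1427.835 mcg/mL
Rate = 167793.8 mcg/hr ÷ 1427.835 mcg/mL = 117.5162 mL/hr

117.5 mL/hr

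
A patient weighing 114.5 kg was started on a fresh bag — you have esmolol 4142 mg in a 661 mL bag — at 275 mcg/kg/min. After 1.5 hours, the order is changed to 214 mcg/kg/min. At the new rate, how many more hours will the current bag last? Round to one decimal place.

0.9 hours

Initial rate:
Dose = 275 mcg/kg/min × 114.5 kg = 31487.5 mcg/min
31487.5 mcg/min × 60 min/hr = 1889250 mcg/hr
Concentration = 4142 mg ÷ 661 mL = 6.266263 mg/mL = 6266.263 mcg/mL
Rate = 1889250 mcg/hr ÷ 6266.263 mcg/mL = 301.4955 mL/hr
Volume infused so far = 301.4955 mL/hr × 1.5 hr = 452.2432 mL
Volume remaining = 661 − 452.2432 = 208.7568 mL
New rate:
Dose = 214 mcg/kg/min × 114.5 kg = 24503 mcg/min
24503 mcg/min × 60 min/hr = 1470180 mcg/hr
Rate = 1470180 mcg/hr ÷ 6266.263 mcg/mL = 234.6183 mL/hr
Time remaining = 208.7568 mL ÷ 234.6183 mL/hr = 0.889772 hr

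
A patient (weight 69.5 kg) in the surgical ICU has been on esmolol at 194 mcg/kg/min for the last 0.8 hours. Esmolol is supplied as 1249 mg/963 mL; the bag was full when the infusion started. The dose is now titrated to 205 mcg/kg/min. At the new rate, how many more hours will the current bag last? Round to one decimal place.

Initial rate:
Dose = 194 mcg/kg/min × 69.5 kg = 13483 mcg/min
13483 mcg/min × 60 min/hr = 808980 mcg/hr
Concentration = 1249 mg ÷ 963 mL = 1.296989 mg/mL = 1296.989 mcg/mL
Rate = 808980 mcg/hr ÷ 1296.989 mcg/mL = 623.7372 mL/hr
Volume infused so far = 623.7372 mL/hr × 0.8 hr = 498.9897 mL
Volume remaining = 963 − 498.9897 = 464.0103 mL
New rate:
Dose = 205 mcg/kg/min × 69.5 kg = 14247.5 mcg/min
14247.5 mcg/min × 60 min/hr = 854850 mcg/hr
Rate = 854850 mcg/hr ÷ 1296.989 mcg/mL = 659.1037 mL/hr
Time remaining = 464.0103 mL ÷ 659.1037 mL/hr = 0.7040019 hr

0.7 hours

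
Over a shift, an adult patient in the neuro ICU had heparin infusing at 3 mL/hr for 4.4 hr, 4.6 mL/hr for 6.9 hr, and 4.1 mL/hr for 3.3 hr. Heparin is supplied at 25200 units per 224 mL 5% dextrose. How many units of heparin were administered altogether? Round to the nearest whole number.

6578 units

Concentration = 25200 units ÷ 224 mL = 112.5 units/mL
Stage 1: 3 mL/hr × 4.4 hr = 13.2 mL → 13.2 mL × 112.5 units/mL = 1485 units
Stage 2: 4.6 mL/hr × 6.9 hr = 31.74 mL → 31.74 mL × 112.5 units/mL = 3570.75 units
Stage 3: 4.1 mL/hr × 3.3 hr = 13.53 mL → 13.53 mL × 112.5 units/mL = 1522.125 units
Total = 1485 + 3570.75 + 1522.125 = 6577.875 units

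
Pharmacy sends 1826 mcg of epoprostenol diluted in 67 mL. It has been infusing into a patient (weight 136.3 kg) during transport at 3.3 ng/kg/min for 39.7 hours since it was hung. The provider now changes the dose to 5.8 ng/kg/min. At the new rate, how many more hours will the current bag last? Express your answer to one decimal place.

15.9 hours

Initial rate:
Dose = 3.3 ng/kg/min × 136.3 kg = 449.79 ng/min
449.79 ng/min × 60 min/hr = 26987.4 ng/hr
Concentration = 1826 mcg ÷ 67 mL = 27.25373 mcg/mL = 27253.73 ng/mL
Rate = 26987.4 ng/hr ÷ 27253.73 ng/mL = 0.9902277 mL/hr
Volume infused so far = 0.9902277 mL/hr × 39.7 hr = 39.31204 mL
Volume remaining = 67 − 39.31204 = 27.68796 mL
New rate:
Dose = 5.8 ng/kg/min × 136.3 kg = 790.54 ng/min
790.54 ng/min × 60 min/hr = 47432.4 ng/hr
Rate = 47432.4 ng/hr ÷ 27253.73 ng/mL = 1.7404 mL/hr
Time remaining = 27.68796 mL ÷ 1.7404 mL/hr = 15.90896 hr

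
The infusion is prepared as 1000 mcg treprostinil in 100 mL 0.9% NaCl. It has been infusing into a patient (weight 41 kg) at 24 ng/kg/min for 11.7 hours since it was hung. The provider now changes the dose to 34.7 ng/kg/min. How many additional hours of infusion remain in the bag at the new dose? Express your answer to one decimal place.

Initial rate:
Dose = 24 ng/kg/min × 41 kg = 984 ng/min
984 ng/min × 60 min/hr = 59040 ng/hr
Concentration = 1000 mcg ÷ 100 mL = 10 mcg/mL = 10000 ng/mL
Rate = 59040 ng/hr ÷ 10000 ng/mL = 5.904 mL/hr
Volume infused so far = 5.904 mL/hr × 11.7 hr = 69.0768 mL
Volume remaining = 100 − 69.0768 = 30.9232 mL
New rate:
Dose = 34.7 ng/kg/min × 41 kg = 1422.7 ng/min
1422.7 ng/min × 60 min/hr = 85362 ng/hr
Rate = 85362 ng/hr ÷ 10000 ng/mL = 8.5362 mL/hr
Time remaining = 30.9232 mL ÷ 8.5362 mL/hr = 3.622596 hr

3.6 hours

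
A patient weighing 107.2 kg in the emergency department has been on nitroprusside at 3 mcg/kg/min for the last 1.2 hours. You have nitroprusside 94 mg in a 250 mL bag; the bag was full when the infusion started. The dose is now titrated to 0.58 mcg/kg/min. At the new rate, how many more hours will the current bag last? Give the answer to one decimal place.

19.0 hours

Initial rate:
Dose = 3 mcg/kg/min × 107.2 kg = 321.6 mcg/min
321.6 mcg/min × 60 min/hr = 19296 mcg/hr
Concentration = 94 mg ÷ 250 mL = 0.376 mg/mL = 376 mcg/mL
Rate = 19296 mcg/hr ÷ 376 mcg/mL = 51.31915 mL/hr
Volume infused so far = 51.31915 mL/hr × 1.2 hr = 61.58298 mL
Volume remaining = 250 − 61.58298 = 188.417 mL
New rate:
Dose = 0.58 mcg/kg/min × 107.2 kg = 62.176 mcg/min
62.176 mcg/min × 60 min/hr = 3730.56 mcg/hr
Rate = 3730.56 mcg/hr ÷ 376 mcg/mL = 9.921702 mL/hr
Time remaining = 188.417 mL ÷ 9.921702 mL/hr = 18.99039 hr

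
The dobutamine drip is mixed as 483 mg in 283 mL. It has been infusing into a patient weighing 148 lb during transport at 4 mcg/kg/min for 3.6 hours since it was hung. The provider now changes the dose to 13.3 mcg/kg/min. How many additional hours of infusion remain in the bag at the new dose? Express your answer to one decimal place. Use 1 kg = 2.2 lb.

7.9 hours

Initial rate:
Weight = 148 lb ÷ 2.2 lb/kg = 67.27273 kg
Dose = 4 mcg/kg/min × 67.27273 kg = 269.0909 mcg/min
269.0909 mcg/min × 60 min/hr = 16145.45 mcg/hr
Concentration = 483 mg ÷ 283 mL = 1.706714 mg/mL = 1706.714 mcg/mL
Rate = 16145.45 mcg/hr ÷ 1706.714 mcg/mL = 9.459966 mL/hr
Volume infused so far = 9.459966 mL/hr × 3.6 hr = 34.05588 mL
Volume remaining = 283 − 34.05588 = 248.9441 mL
New rate:
Dose = 13.3 mcg/kg/min × 67.27273 kg = 894.7273 mcg/min
894.7273 mcg/min × 60 min/hr = 53683.64 mcg/hr
Rate = 53683.64 mcg/hr ÷ 1706.714 mcg/mL = 31.45439 mL/hr
Time remaining = 248.9441 mL ÷ 31.45439 mL/hr = 7.914448 hr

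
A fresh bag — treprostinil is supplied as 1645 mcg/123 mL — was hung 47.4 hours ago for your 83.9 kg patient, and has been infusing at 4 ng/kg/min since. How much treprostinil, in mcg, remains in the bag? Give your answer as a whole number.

Dose = 4 ng/kg/min × 83.9 kg = 335.6 ng/min
335.6 ng/min × 60 min/hr = 20136 ng/hr
Concentration = 1645 mcg ÷ 123 mL = 13.37398 mcg/mL = 13373.98 ng/mL
Rate = 20136 ng/hr ÷ 13373.98 ng/mL = 1.50561 mL/hr
Volume infused = 1.50561 mL/hr × 47.4 hr = 71.3659 mL
Volume remaining = 123 − 71.3659 = 51.6341 mL
Drug remaining = 51.6341 mL × 13373.98 ng/mL = 690553.6 ng = 690.5536 mcg

691 mcg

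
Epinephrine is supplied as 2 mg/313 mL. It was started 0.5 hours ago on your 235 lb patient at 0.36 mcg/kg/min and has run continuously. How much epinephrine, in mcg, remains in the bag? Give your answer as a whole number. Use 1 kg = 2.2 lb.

Weight = 235 lb ÷ 2.2 lb/kg = 106.8182 kg
Dose = 0.36 mcg/kg/min × 106.8182 kg = 38.45455 mcg/min
38.45455 mcg/min × 60 min/hr = 2307.273 mcg/hr
Concentration = 2 mg ÷ 313 mL = 0.006389776 mg/mL = 6.389776 mcg/mL
Rate = 2307.273 mcg/hr ÷ 6.389776 mcg/mL = 361.0882 mL/hr
Volume infused = 361.0882 mL/hr × 0.5 hr = 180.5441 mL
Volume remaining = 313 − 180.5441 = 132.4559 mL
Drug remaining = 132.4559 mL × 6.389776 mcg/mL = 846.3636 mcg

846 mcg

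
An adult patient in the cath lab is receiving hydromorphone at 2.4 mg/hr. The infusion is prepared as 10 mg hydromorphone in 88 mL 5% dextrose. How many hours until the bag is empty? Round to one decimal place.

Concentration = 10 mg ÷ 88 mL = 0.1136364 mg/mL
Rate = 2.4 mg/hr ÷ 0.1136364 mg/mL = 21.12 mL/hr
Duration = 88 mL ÷ 21.12 mL/hr = 4.166667 hr

4.2 hours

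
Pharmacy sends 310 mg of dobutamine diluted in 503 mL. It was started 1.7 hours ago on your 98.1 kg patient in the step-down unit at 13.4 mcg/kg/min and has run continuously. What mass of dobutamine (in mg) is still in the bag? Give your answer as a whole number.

176 mg

Dose = 13.4 mcg/kg/min × 98.1 kg = 1314.54 mcg/min
1314.54 mcg/min × 60 min/hr = 78872.4 mcg/hr
Concentration = 310 mg ÷ 503 mL = 0.6163022 mg/mL = 616.3022 mcg/mL
Rate = 78872.4 mcg/hr ÷ 616.3022 mcg/mL = 127.9768 mL/hr
Volume infused = 127.9768 mL/hr × 1.7 hr = 217.5606 mL
Volume remaining = 503 − 217.5606 = 285.4394 mL
Drug remaining = 285.4394 mL × 616.3022 mcg/mL = 175916.9 mcg = 175.9169 mg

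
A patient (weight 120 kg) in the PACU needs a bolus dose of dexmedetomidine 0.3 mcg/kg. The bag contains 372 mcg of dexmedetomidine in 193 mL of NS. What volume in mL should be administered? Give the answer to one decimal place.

Dose = 0.3 mcg/kg × 120 kg = 36 mcg
Concentration = 372 mcg ÷ 193 mL = 1.927461 mcg/mL
Volume = 36 mcg ÷ 1.927461 mcg/mL = 18.67742 mL

18.7 mL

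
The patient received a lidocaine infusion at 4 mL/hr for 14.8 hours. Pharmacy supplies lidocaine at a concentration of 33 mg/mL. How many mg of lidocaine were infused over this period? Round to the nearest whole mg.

1954 mg

Drug rate = 4 mL/hr × 33 mg/mL = 132 mg/hr
Total = 132 mg/hr × 14.8 hr = 1953.6 mg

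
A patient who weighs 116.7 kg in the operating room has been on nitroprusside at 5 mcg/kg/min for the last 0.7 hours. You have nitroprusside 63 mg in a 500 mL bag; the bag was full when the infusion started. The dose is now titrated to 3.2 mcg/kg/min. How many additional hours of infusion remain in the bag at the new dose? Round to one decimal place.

1.7 hours

Initial rate:
Dose = 5 mcg/kg/min × 116.7 kg = 583.5 mcg/min
583.5 mcg/min × 60 min/hr = 35010 mcg/hr
Concentration = 63 mg ÷ 500 mL = 0.126 mg/mL = 126 mcg/mL
Rate = 35010 mcg/hr ÷ 126 mcg/mL = 277.8571 mL/hr
Volume infused so far = 277.8571 mL/hr × 0.7 hr = 194.5 mL
Volume remaining = 500 − 194.5 = 305.5 mL
New rate:
Dose = 3.2 mcg/kg/min × 116.7 kg = 373.44 mcg/min
373.44 mcg/min × 60 min/hr = 22406.4 mcg/hr
Rate = 22406.4 mcg/hr ÷ 126 mcg/mL = 177.8286 mL/hr
Time remaining = 305.5 mL ÷ 177.8286 mL/hr = 1.717947 hr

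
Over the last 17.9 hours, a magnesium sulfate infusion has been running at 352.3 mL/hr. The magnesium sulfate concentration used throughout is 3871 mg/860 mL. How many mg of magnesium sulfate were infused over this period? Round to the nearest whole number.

Concentration = 3871 mg ÷ 860 mL = 4.501163 mg/mL
Drug rate = 352.3 mL/hr × 4.501163 mg/mL = 1585.76 mg/hr
Total = 1585.76 mg/hr × 17.9 hr = 28385.1 mg

28385 mg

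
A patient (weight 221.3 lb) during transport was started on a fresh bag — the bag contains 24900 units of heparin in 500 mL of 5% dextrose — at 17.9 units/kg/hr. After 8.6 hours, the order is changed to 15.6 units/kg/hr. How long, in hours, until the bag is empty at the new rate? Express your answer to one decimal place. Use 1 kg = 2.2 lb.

Initial rate:
Weight = 221.3 lb ÷ 2.2 lb/kg = 100.5909 kg
Dose = 17.9 units/kg/hr × 100.5909 kg = 1800.577 units/hr
Concentration = 24900 units ÷ 500 mL = 49.8 units/mL
Rate = 1800.577 units/hr ÷ 49.8 units/mL = 36.15617 mL/hr
Volume infused so far = 36.15617 mL/hr × 8.6 hr = 310.9431 mL
Volume remaining = 500 − 310.9431 = 189.0569 mL
New rate:
Dose = 15.6 units/kg/hr × 100.5909 kg = 1569.218 units/hr
Rate = 1569.218 units/hr ÷ 49.8 units/mL = 31.51041 mL/hr
Time remaining = 189.0569 mL ÷ 31.51041 mL/hr = 5.999826 hr

6.0 hours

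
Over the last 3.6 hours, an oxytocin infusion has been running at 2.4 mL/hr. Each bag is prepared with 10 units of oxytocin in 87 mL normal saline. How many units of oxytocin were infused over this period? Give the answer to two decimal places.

Concentration = 10 units ÷ 87 mL = 0.1149425 units/mL = 114.9425 milliunits/mL
Drug rate = 2.4 mL/hr × 114.9425 milliunits/mL = 275.8621 milliunits/hr
Total = 275.8621 milliunits/hr × 3.6 hr = 993.1034 milliunits = 0.9931034 units

0.99 units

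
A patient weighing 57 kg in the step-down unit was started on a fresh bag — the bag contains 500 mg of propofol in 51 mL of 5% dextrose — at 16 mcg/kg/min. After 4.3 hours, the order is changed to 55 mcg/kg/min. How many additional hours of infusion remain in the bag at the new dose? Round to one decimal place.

1.4 hours

Initial rate:
Dose = 16 mcg/kg/min × 57 kg = 912 mcg/min
912 mcg/min × 60 min/hr = 54720 mcg/hr
Concentration = 500 mg ÷ 51 mL = 9.803922 mg/mL = 9803.922 mcg/mL
Rate = 54720 mcg/hr ÷ 9803.922 mcg/mL = 5.58144 mL/hr
Volume infused so far = 5.58144 mL/hr × 4.3 hr = 24.00019 mL
Volume remaining = 51 − 24.00019 = 26.99981 mL
New rate:
Dose = 55 mcg/kg/min × 57 kg = 3135 mcg/min
3135 mcg/min × 60 min/hr = 188100 mcg/hr
Rate = 188100 mcg/hr ÷ 9803.922 mcg/mL = 19.1862 mL/hr
Time remaining = 26.99981 mL ÷ 19.1862 mL/hr = 1.407251 hr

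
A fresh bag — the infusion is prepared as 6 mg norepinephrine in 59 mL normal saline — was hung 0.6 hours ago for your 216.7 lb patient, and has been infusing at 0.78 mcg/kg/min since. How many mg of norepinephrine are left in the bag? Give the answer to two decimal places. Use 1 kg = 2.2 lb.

3.23 mg

Weight = 216.7 lb ÷ 2.2 lb/kg = 98.5 kg
Dose = 0.78 mcg/kg/min × 98.5 kg = 76.83 mcg/min
76.83 mcg/min × 60 min/hr = 4609.8 mcg/hr
Concentration = 6 mg ÷ 59 mL = 0.1016949 mg/mL = 101.6949 mcg/mL
Rate = 4609.8 mcg/hr ÷ 101.6949 mcg/mL = 45.3297 mL/hr
Volume infused = 45.3297 mL/hr × 0.6 hr = 27.19782 mL
Volume remaining = 59 − 27.19782 = 31.80218 mL
Drug remaining = 31.80218 mL × 101.6949 mcg/mL = 3234.12 mcg = 3.23412 mg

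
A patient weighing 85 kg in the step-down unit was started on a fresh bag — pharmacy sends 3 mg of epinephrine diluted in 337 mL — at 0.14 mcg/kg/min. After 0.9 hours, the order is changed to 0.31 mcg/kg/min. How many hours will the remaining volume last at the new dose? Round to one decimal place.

1.5 hours

Initial rate:
Dose = 0.14 mcg/kg/min × 85 kg = 11.9 mcg/min
11.9 mcg/min × 60 min/hr = 714 mcg/hr
Concentration = 3 mg ÷ 337 mL = 0.008902077 mg/mL = 8.902077 mcg/mL
Rate = 714 mcg/hr ÷ 8.902077 mcg/mL = 80.206 mL/hr
Volume infused so far = 80.206 mL/hr × 0.9 hr = 72.1854 mL
Volume remaining = 337 − 72.1854 = 264.8146 mL
New rate:
Dose = 0.31 mcg/kg/min × 85 kg = 26.35 mcg/min
26.35 mcg/min × 60 min/hr = 1581 mcg/hr
Rate = 1581 mcg/hr ÷ 8.902077 mcg/mL = 177.599 mL/hr
Time remaining = 264.8146 mL ÷ 177.599 mL/hr = 1.491082 hr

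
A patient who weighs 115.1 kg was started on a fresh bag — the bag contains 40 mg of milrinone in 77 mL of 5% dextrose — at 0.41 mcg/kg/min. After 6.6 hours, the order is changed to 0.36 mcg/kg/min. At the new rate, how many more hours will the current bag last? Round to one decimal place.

8.6 hours

Initial rate:
Dose = 0.41 mcg/kg/min × 115.1 kg = 47.191 mcg/min
47.191 mcg/min × 60 min/hr = 2831.46 mcg/hr
Concentration = 40 mg ÷ 77 mL = 0.5194805 mg/mL = 519.4805 mcg/mL
Rate = 2831.46 mcg/hr ÷ 519.4805 mcg/mL = 5.45056 mL/hr
Volume infused so far = 5.45056 mL/hr × 6.6 hr = 35.9737 mL
Volume remaining = 77 − 35.9737 = 41.0263 mL
New rate:
Dose = 0.36 mcg/kg/min × 115.1 kg = 41.436 mcg/min
41.436 mcg/min × 60 min/hr = 2486.16 mcg/hr
Rate = 2486.16 mcg/hr ÷ 519.4805 mcg/mL = 4.785858 mL/hr
Time remaining = 41.0263 mL ÷ 4.785858 mL/hr = 8.572402 hr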